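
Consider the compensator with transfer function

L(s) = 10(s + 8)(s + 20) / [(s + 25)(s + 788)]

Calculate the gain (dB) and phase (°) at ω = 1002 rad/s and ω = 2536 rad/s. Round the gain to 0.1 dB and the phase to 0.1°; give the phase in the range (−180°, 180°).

ω = 1002: 17.9 dB, 38.0°; ω = 2536: 19.6 dB, 17.2°

At s = jω = j1002:
zero (s+8): 8 + j1002 → |·| = √(8²+1002²) = √1004068 ≈ 1002, ∠ = arctan(1002/8) ≈ 89.54°
zero (s+20): 20 + j1002 → |·| = √(20²+1002²) = √1004404 ≈ 1002.2, ∠ = arctan(1002/20) ≈ 88.86°
pole (s+25): 25 + j1002 → |·| = √(25²+1002²) = √1004629 ≈ 1002.3, ∠ = arctan(1002/25) ≈ 88.57°
pole (s+788): 788 + j1002 → |·| = √(788²+1002²) = √1624948 ≈ 1274.7, ∠ = arctan(1002/788) ≈ 51.82°
|L| = 10 · 1.0042e+06 / 1.2776e+06 ≈ 7.8601
Gain = 20 log₁₀(7.8601) ≈ 17.91 dB
∠L = 178.40° − 140.39° = 38.01°

At s = jω = j2536:
zero (s+8): 8 + j2536 → |·| = √(8²+2536²) = √6431360 ≈ 2536, ∠ = arctan(2536/8) ≈ 89.82°
zero (s+20): 20 + j2536 → |·| = √(20²+2536²) = √6431696 ≈ 2536.1, ∠ = arctan(2536/20) ≈ 89.55°
pole (s+25): 25 + j2536 → |·| = √(25²+2536²) = √6431921 ≈ 2536.1, ∠ = arctan(2536/25) ≈ 89.44°
pole (s+788): 788 + j2536 → |·| = √(788²+2536²) = √7052240 ≈ 2655.6, ∠ = arctan(2536/788) ≈ 72.74°
|L| = 10 · 6.4315e+06 / 6.7349e+06 ≈ 9.5495
Gain = 20 log₁₀(9.5495) ≈ 19.60 dB
∠L = 179.37° − 162.18° = 17.19°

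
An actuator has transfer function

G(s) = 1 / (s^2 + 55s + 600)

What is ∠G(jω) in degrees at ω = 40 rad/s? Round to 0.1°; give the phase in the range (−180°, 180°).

Substitute s = j40:
Numerator: 1 = 1 + j0
Denominator: (j40)^2 + 55(j40) + 600 = -1000 + j2200
|N| = √(1² + 0²) ≈ 1, ∠N ≈ 0.00°
|D| = √(1000² + 2200²) ≈ 2416.6, ∠D ≈ 114.44°
∠G = 0.00° − 114.44° = -114.44°

-114.4°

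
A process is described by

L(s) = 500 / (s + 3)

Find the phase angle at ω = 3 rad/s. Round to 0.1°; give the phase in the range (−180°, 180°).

At s = jω = j3:
pole (s+3): 3 + j3 → |·| = √(3²+3²) = √18 ≈ 4.2426, ∠ = arctan(3/3) ≈ 45.00°
∠L = 0.00° − 45.00° = -45.00°

-45.0°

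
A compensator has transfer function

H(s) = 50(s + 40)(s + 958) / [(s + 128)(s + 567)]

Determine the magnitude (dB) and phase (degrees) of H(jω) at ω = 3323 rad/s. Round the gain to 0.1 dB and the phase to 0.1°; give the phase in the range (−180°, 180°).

34.2 dB, -4.9°

At s = jω = j3323:
zero (s+40): 40 + j3323 → |·| = √(40²+3323²) = √11043929 ≈ 3323.2, ∠ = arctan(3323/40) ≈ 89.31°
zero (s+958): 958 + j3323 → |·| = √(958²+3323²) = √11960093 ≈ 3458.3, ∠ = arctan(3323/958) ≈ 73.92°
pole (s+128): 128 + j3323 → |·| = √(128²+3323²) = √11058713 ≈ 3325.5, ∠ = arctan(3323/128) ≈ 87.79°
pole (s+567): 567 + j3323 → |·| = √(567²+3323²) = √11363818 ≈ 3371, ∠ = arctan(3323/567) ≈ 80.32°
|H| = 50 · 1.1493e+07 / 1.121e+07 ≈ 51.262
Gain = 20 log₁₀(51.262) ≈ 34.20 dB
∠H = 163.23° − 168.11° = -4.88°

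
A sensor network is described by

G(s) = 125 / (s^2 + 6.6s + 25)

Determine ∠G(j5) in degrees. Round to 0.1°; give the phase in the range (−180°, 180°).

-90.0°

At s = jω = j5:
quadratic: (j5)² + 6.6·j5 + 25 = 0 + j33 → |·| ≈ 33, ∠ ≈ 90.00°
∠G = 0.00° − 90.00° = -90.00°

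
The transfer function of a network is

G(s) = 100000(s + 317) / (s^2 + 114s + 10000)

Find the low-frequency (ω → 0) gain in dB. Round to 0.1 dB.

70.0 dB

G(0) = 100000·317 / 10000 = 3170
20 log₁₀(3170) ≈ 70.02 dB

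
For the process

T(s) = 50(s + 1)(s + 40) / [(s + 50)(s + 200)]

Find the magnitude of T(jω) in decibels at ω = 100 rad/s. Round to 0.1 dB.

At s = jω = j100:
zero (s+1): 1 + j100 → |·| = √(1²+100²) = √10001 ≈ 100, ∠ = arctan(100/1) ≈ 89.43°
zero (s+40): 40 + j100 → |·| = √(40²+100²) = √11600 ≈ 107.7, ∠ = arctan(100/40) ≈ 68.20°
pole (s+50): 50 + j100 → |·| = √(50²+100²) = √12500 ≈ 111.8, ∠ = arctan(100/50) ≈ 63.43°
pole (s+200): 200 + j100 → |·| = √(200²+100²) = √50000 ≈ 223.61, ∠ = arctan(100/200) ≈ 26.57°
|T| = 50 · 10770 / 25000 ≈ 21.54
Gain = 20 log₁₀(21.54) ≈ 26.66 dB

26.7 dB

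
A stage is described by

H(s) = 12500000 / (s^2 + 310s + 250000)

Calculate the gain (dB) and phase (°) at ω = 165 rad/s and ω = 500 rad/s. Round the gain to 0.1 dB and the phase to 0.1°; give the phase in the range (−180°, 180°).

At s = jω = j165:
quadratic: (j165)² + 310·j165 + 250000 = 222775 + j51150 → |·| ≈ 2.2857e+05, ∠ ≈ 12.93°
|H| = 12500000 / 2.2857e+05 ≈ 54.688
Gain = 20 log₁₀(54.688) ≈ 34.76 dB
∠H = 0.00° − 12.93° = -12.93°

At s = jω = j500:
quadratic: (j500)² + 310·j500 + 250000 = 0 + j155000 → |·| ≈ 1.55e+05, ∠ ≈ 90.00°
|H| = 12500000 / 1.55e+05 ≈ 80.645
Gain = 20 log₁₀(80.645) ≈ 38.13 dB
∠H = 0.00° − 90.00° = -90.00°

ω = 165: 34.8 dB, -12.9°; ω = 500: 38.1 dB, -90.0°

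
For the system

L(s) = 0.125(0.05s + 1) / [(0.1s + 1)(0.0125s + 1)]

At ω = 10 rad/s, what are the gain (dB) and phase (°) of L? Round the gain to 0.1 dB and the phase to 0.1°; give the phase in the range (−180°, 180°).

-20.2 dB, -25.6°

At ω = 10 rad/s:
zero (1 + j10·0.05) = 1 + j0.5 → |·| ≈ 1.118, ∠ ≈ 26.57°
pole (1 + j10·0.1) = 1 + j1 → |·| ≈ 1.4142, ∠ ≈ 45.00°
pole (1 + j10·0.0125) = 1 + j0.125 → |·| ≈ 1.0078, ∠ ≈ 7.13°
|L| = 0.125 · 1.118 / (1.4142 · 1.0078) ≈ 0.098054
Gain = 20 log₁₀(0.098054) ≈ -20.17 dB
∠L = (26.57°) − (45.00° + 7.13°) = -25.56°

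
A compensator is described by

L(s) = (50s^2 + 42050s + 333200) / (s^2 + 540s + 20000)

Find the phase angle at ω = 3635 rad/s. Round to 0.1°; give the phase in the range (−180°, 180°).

Substitute s = j3635:
Numerator: 50(j3635)^2 + 42050(j3635) + 333200 = -660328050 + j152851750
Denominator: (j3635)^2 + 540(j3635) + 20000 = -13193225 + j1962900
|N| = √(660328050² + 152851750²) ≈ 6.7779e+08, ∠N ≈ 166.97°
|D| = √(13193225² + 1962900²) ≈ 1.3338e+07, ∠D ≈ 171.54°
∠L = 166.97° − 171.54° = -4.57°

-4.6°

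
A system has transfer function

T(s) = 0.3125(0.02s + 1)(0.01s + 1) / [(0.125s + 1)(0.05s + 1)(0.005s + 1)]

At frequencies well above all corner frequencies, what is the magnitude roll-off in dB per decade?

Each pole contributes −20 dB/decade at high frequency; each zero contributes +20 dB/decade.
Net: 2 zero(s) − 3 pole(s) → -20 dB/decade.

-20 dB/decade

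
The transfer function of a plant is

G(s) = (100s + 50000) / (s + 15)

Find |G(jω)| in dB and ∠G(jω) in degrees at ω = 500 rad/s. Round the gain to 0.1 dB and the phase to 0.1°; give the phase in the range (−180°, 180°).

Substitute s = j500:
Numerator: 100(j500) + 50000 = 50000 + j50000
Denominator: (j500) + 15 = 15 + j500
|N| = √(50000² + 50000²) ≈ 70711, ∠N ≈ 45.00°
|D| = √(15² + 500²) ≈ 500.22, ∠D ≈ 88.28°
|G| = 70711 / 500.22 ≈ 141.36
Gain = 20 log₁₀(141.36) ≈ 43.01 dB
∠G = 45.00° − 88.28° = -43.28°

43.0 dB, -43.3°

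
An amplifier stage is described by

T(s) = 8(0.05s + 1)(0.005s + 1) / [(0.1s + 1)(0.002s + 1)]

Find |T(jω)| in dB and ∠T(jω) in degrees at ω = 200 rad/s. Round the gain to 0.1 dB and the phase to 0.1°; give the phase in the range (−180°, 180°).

14.4 dB, 20.4°

At ω = 200 rad/s:
zero (1 + j200·0.05) = 1 + j10 → |·| ≈ 10.05, ∠ ≈ 84.29°
zero (1 + j200·0.005) = 1 + j1 → |·| ≈ 1.4142, ∠ ≈ 45.00°
pole (1 + j200·0.1) = 1 + j20 → |·| ≈ 20.025, ∠ ≈ 87.14°
pole (1 + j200·0.002) = 1 + j0.4 → |·| ≈ 1.077, ∠ ≈ 21.80°
|T| = 8 · 10.05 · 1.4142 / (20.025 · 1.077) ≈ 5.272
Gain = 20 log₁₀(5.272) ≈ 14.44 dB
∠T = (84.29° + 45.00°) − (87.14° + 21.80°) = 20.35°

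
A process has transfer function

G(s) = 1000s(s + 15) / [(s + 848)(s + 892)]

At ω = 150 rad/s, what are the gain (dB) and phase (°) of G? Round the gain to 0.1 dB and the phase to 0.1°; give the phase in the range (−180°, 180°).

29.3 dB, 154.7°

At s = jω = j150:
zero (s+15): 15 + j150 → |·| = √(15²+150²) = √22725 ≈ 150.75, ∠ = arctan(150/15) ≈ 84.29°
zero at origin: s = j150 → |·| = 150, ∠ = 90.00°
pole (s+848): 848 + j150 → |·| = √(848²+150²) = √741604 ≈ 861.16, ∠ = arctan(150/848) ≈ 10.03°
pole (s+892): 892 + j150 → |·| = √(892²+150²) = √818164 ≈ 904.52, ∠ = arctan(150/892) ≈ 9.55°
|G| = 1000 · 22612 / 7.7894e+05 ≈ 29.029
Gain = 20 log₁₀(29.029) ≈ 29.26 dB
∠G = 174.29° − 19.58° = 154.71°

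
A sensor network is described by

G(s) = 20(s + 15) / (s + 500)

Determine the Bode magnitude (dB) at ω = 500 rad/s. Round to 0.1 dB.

23.0 dB

At s = jω = j500:
zero (s+15): 15 + j500 → |·| = √(15²+500²) = √250225 ≈ 500.22, ∠ = arctan(500/15) ≈ 88.28°
pole (s+500): 500 + j500 → |·| = √(500²+500²) = √500000 ≈ 707.11, ∠ = arctan(500/500) ≈ 45.00°
|G| = 20 · 500.22 / 707.11 ≈ 14.148
Gain = 20 log₁₀(14.148) ≈ 23.01 dB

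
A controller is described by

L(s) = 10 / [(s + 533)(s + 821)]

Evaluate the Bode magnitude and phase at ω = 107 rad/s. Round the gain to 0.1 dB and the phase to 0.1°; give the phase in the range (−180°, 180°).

-93.1 dB, -18.8°

At s = jω = j107:
pole (s+533): 533 + j107 → |·| = √(533²+107²) = √295538 ≈ 543.63, ∠ = arctan(107/533) ≈ 11.35°
pole (s+821): 821 + j107 → |·| = √(821²+107²) = √685490 ≈ 827.94, ∠ = arctan(107/821) ≈ 7.43°
|L| = 10 / 4.5009e+05 ≈ 2.2218e-05
Gain = 20 log₁₀(2.2218e-05) ≈ -93.07 dB
∠L = 0.00° − 18.78° = -18.78°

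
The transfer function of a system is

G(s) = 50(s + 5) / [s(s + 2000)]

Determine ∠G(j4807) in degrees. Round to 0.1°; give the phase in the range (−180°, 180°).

At s = jω = j4807:
zero (s+5): 5 + j4807 → |·| = √(5²+4807²) = √23107274 ≈ 4807, ∠ = arctan(4807/5) ≈ 89.94°
pole (s+2000): 2000 + j4807 → |·| = √(2000²+4807²) = √27107249 ≈ 5206.5, ∠ = arctan(4807/2000) ≈ 67.41°
pole at origin: |s| = 4807, ∠ = 90.00° (in denominator)
∠G = 89.94° − 157.41° = -67.47°

-67.5°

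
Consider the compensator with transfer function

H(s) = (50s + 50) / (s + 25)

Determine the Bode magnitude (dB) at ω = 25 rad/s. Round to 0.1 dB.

Substitute s = j25:
Numerator: 50(j25) + 50 = 50 + j1250
Denominator: (j25) + 25 = 25 + j25
|N| = √(50² + 1250²) ≈ 1251, ∠N ≈ 87.71°
|D| = √(25² + 25²) ≈ 35.355, ∠D ≈ 45.00°
|H| = 1251 / 35.355 ≈ 35.384
Gain = 20 log₁₀(35.384) ≈ 30.98 dB

31.0 dB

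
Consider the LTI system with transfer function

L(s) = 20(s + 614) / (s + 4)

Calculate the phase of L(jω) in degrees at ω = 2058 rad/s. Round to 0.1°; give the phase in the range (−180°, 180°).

At s = jω = j2058:
zero (s+614): 614 + j2058 → |·| = √(614²+2058²) = √4612360 ≈ 2147.6, ∠ = arctan(2058/614) ≈ 73.39°
pole (s+4): 4 + j2058 → |·| = √(4²+2058²) = √4235380 ≈ 2058, ∠ = arctan(2058/4) ≈ 89.89°
∠L = 73.39° − 89.89° = -16.50°

-16.5°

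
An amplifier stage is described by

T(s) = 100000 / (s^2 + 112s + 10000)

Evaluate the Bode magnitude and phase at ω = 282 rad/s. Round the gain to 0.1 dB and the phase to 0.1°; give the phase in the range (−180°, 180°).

At s = jω = j282:
quadratic: (j282)² + 112·j282 + 10000 = -69524 + j31584 → |·| ≈ 76362, ∠ ≈ 155.57°
|T| = 100000 / 76362 ≈ 1.3096
Gain = 20 log₁₀(1.3096) ≈ 2.34 dB
∠T = 0.00° − 155.57° = -155.57°

2.3 dB, -155.6°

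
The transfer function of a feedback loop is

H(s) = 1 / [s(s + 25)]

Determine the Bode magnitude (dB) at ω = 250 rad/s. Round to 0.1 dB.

-96.0 dB

At s = jω = j250:
pole (s+25): 25 + j250 → |·| = √(25²+250²) = √63125 ≈ 251.25, ∠ = arctan(250/25) ≈ 84.29°
pole at origin: |s| = 250, ∠ = 90.00° (in denominator)
|H| = 1 / 62812 ≈ 1.5921e-05
Gain = 20 log₁₀(1.5921e-05) ≈ -95.96 dB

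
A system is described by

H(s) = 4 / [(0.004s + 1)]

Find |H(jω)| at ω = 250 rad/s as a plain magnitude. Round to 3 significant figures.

2.83

At ω = 250 rad/s:
pole (1 + j250·0.004) = 1 + j1 → |·| ≈ 1.4142, ∠ ≈ 45.00°
|H| = 4 · 1 / (1.4142) ≈ 2.8285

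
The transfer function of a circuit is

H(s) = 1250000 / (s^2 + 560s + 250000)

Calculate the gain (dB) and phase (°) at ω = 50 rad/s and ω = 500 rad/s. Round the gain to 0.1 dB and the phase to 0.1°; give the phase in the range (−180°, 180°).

At s = jω = j50:
quadratic: (j50)² + 560·j50 + 250000 = 247500 + j28000 → |·| ≈ 2.4908e+05, ∠ ≈ 6.45°
|H| = 1250000 / 2.4908e+05 ≈ 5.0185
Gain = 20 log₁₀(5.0185) ≈ 14.01 dB
∠H = 0.00° − 6.45° = -6.45°

At s = jω = j500:
quadratic: (j500)² + 560·j500 + 250000 = 0 + j280000 → |·| ≈ 2.8e+05, ∠ ≈ 90.00°
|H| = 1250000 / 2.8e+05 ≈ 4.4643
Gain = 20 log₁₀(4.4643) ≈ 13.00 dB
∠H = 0.00° − 90.00° = -90.00°

ω = 50: 14.0 dB, -6.5°; ω = 500: 13.0 dB, -90.0°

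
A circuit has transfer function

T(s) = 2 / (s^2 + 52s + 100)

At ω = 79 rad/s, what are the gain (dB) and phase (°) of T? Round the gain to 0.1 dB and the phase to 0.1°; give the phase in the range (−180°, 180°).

-71.4 dB, -146.2°

Substitute s = j79:
Numerator: 2 = 2 + j0
Denominator: (j79)^2 + 52(j79) + 100 = -6141 + j4108
|N| = √(2² + 0²) ≈ 2, ∠N ≈ 0.00°
|D| = √(6141² + 4108²) ≈ 7388.3, ∠D ≈ 146.22°
|T| = 2 / 7388.3 ≈ 0.0002707
Gain = 20 log₁₀(0.0002707) ≈ -71.35 dB
∠T = 0.00° − 146.22° = -146.22°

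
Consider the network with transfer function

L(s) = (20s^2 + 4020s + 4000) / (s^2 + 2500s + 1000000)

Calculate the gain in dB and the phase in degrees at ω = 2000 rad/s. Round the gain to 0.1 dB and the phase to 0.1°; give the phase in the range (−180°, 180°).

22.8 dB, 53.3°

Substitute s = j2000:
Numerator: 20(j2000)^2 + 4020(j2000) + 4000 = -79996000 + j8040000
Denominator: (j2000)^2 + 2500(j2000) + 1000000 = -3000000 + j5000000
|N| = √(79996000² + 8040000²) ≈ 8.0399e+07, ∠N ≈ 174.26°
|D| = √(3000000² + 5000000²) ≈ 5.831e+06, ∠D ≈ 120.96°
|L| = 8.0399e+07 / 5.831e+06 ≈ 13.788
Gain = 20 log₁₀(13.788) ≈ 22.79 dB
∠L = 174.26° − 120.96° = 53.30°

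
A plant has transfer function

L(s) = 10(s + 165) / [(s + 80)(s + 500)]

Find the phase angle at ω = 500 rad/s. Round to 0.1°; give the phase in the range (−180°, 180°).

-54.2°

At s = jω = j500:
zero (s+165): 165 + j500 → |·| = √(165²+500²) = √277225 ≈ 526.52, ∠ = arctan(500/165) ≈ 71.74°
pole (s+80): 80 + j500 → |·| = √(80²+500²) = √256400 ≈ 506.36, ∠ = arctan(500/80) ≈ 80.91°
pole (s+500): 500 + j500 → |·| = √(500²+500²) = √500000 ≈ 707.11, ∠ = arctan(500/500) ≈ 45.00°
∠L = 71.74° − 125.91° = -54.17°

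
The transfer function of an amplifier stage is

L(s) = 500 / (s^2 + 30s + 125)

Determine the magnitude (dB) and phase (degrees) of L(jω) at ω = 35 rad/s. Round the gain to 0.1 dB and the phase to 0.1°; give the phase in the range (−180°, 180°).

-9.7 dB, -136.3°

Substitute s = j35:
Numerator: 500 = 500 + j0
Denominator: (j35)^2 + 30(j35) + 125 = -1100 + j1050
|N| = √(500² + 0²) ≈ 500, ∠N ≈ 0.00°
|D| = √(1100² + 1050²) ≈ 1520.7, ∠D ≈ 136.33°
|L| = 500 / 1520.7 ≈ 0.3288
Gain = 20 log₁₀(0.3288) ≈ -9.66 dB
∠L = 0.00° − 136.33° = -136.33°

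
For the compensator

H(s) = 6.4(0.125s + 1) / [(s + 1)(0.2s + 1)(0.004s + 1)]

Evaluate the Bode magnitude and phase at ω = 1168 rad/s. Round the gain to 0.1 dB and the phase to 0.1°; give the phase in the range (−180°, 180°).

At ω = 1168 rad/s:
zero (1 + j1168·0.125) = 1 + j146 → |·| ≈ 146, ∠ ≈ 89.61°
pole (1 + j1168·1) = 1 + j1168 → |·| ≈ 1168, ∠ ≈ 89.95°
pole (1 + j1168·0.2) = 1 + j233.6 → |·| ≈ 233.6, ∠ ≈ 89.75°
pole (1 + j1168·0.004) = 1 + j4.672 → |·| ≈ 4.7778, ∠ ≈ 77.92°
|H| = 6.4 · 146 / (1168 · 233.6 · 4.7778) ≈ 0.00071679
Gain = 20 log₁₀(0.00071679) ≈ -62.89 dB
∠H = (89.61°) − (89.95° + 89.75° + 77.92°) = -168.01°

-62.9 dB, -168.0°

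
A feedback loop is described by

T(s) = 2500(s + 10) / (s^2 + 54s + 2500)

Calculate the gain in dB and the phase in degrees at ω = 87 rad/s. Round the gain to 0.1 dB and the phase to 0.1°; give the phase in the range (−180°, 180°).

30.0 dB, -53.7°

At s = jω = j87:
zero (s+10): 10 + j87 → |·| = √(10²+87²) = √7669 ≈ 87.573, ∠ = arctan(87/10) ≈ 83.44°
quadratic: (j87)² + 54·j87 + 2500 = -5069 + j4698 → |·| ≈ 6911.3, ∠ ≈ 137.18°
|T| = 2500 · 87.573 / 6911.3 ≈ 31.677
Gain = 20 log₁₀(31.677) ≈ 30.01 dB
∠T = 83.44° − 137.18° = -53.74°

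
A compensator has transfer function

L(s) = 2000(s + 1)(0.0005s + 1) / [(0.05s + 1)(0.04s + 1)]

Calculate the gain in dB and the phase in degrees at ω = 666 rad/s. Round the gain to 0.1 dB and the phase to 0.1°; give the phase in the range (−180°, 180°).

64.0 dB, -67.8°

At ω = 666 rad/s:
zero (1 + j666·1) = 1 + j666 → |·| ≈ 666, ∠ ≈ 89.91°
zero (1 + j666·0.0005) = 1 + j0.333 → |·| ≈ 1.054, ∠ ≈ 18.42°
pole (1 + j666·0.05) = 1 + j33.3 → |·| ≈ 33.315, ∠ ≈ 88.28°
pole (1 + j666·0.04) = 1 + j26.64 → |·| ≈ 26.659, ∠ ≈ 87.85°
|L| = 2000 · 666 · 1.054 / (33.315 · 26.659) ≈ 1580.7
Gain = 20 log₁₀(1580.7) ≈ 63.98 dB
∠L = (89.91° + 18.42°) − (88.28° + 87.85°) = -67.80°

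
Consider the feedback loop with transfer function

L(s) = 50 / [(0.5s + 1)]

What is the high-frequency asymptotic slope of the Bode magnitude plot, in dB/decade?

Each pole contributes −20 dB/decade at high frequency; each zero contributes +20 dB/decade.
Net: 0 zero(s) − 1 pole(s) → -20 dB/decade.

-20 dB/decade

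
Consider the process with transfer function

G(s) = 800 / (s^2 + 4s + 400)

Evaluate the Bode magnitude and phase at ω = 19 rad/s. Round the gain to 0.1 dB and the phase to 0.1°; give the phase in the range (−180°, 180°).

19.4 dB, -62.8°

At s = jω = j19:
quadratic: (j19)² + 4·j19 + 400 = 39 + j76 → |·| ≈ 85.422, ∠ ≈ 62.84°
|G| = 800 / 85.422 ≈ 9.3653
Gain = 20 log₁₀(9.3653) ≈ 19.43 dB
∠G = 0.00° − 62.84° = -62.84°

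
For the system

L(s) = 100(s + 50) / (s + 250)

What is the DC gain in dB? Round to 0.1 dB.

L(0) = 100·50 / (250) = 20
20 log₁₀(20) ≈ 26.02 dB

26.0 dB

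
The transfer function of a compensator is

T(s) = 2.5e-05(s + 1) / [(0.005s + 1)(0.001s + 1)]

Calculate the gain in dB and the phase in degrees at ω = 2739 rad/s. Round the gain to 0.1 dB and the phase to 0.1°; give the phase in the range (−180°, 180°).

At ω = 2739 rad/s:
zero (1 + j2739·1) = 1 + j2739 → |·| ≈ 2739, ∠ ≈ 89.98°
pole (1 + j2739·0.005) = 1 + j13.695 → |·| ≈ 13.731, ∠ ≈ 85.82°
pole (1 + j2739·0.001) = 1 + j2.739 → |·| ≈ 2.9158, ∠ ≈ 69.94°
|T| = 2.5e-05 · 2739 / (13.731 · 2.9158) ≈ 0.0017103
Gain = 20 log₁₀(0.0017103) ≈ -55.34 dB
∠T = (89.98°) − (85.82° + 69.94°) = -65.78°

-55.3 dB, -65.8°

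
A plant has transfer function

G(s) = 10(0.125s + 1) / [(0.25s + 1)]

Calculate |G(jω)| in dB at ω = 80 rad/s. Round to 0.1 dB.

At ω = 80 rad/s:
zero (1 + j80·0.125) = 1 + j10 → |·| ≈ 10.05, ∠ ≈ 84.29°
pole (1 + j80·0.25) = 1 + j20 → |·| ≈ 20.025, ∠ ≈ 87.14°
|G| = 10 · 10.05 / (20.025) ≈ 5.0187
Gain = 20 log₁₀(5.0187) ≈ 14.01 dB

14.0 dB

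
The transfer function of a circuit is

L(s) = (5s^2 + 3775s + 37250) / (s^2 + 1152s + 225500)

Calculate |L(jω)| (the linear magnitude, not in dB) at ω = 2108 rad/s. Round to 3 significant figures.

4.84

Substitute s = j2108:
Numerator: 5(j2108)^2 + 3775(j2108) + 37250 = -22181070 + j7957700
Denominator: (j2108)^2 + 1152(j2108) + 225500 = -4218164 + j2428416
|N| = √(22181070² + 7957700²) ≈ 2.3565e+07, ∠N ≈ 160.26°
|D| = √(4218164² + 2428416²) ≈ 4.8672e+06, ∠D ≈ 150.07°
|L| = 2.3565e+07 / 4.8672e+06 ≈ 4.8416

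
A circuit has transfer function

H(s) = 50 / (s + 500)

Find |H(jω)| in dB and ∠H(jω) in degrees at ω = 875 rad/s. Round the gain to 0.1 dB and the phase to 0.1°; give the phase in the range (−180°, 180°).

Substitute s = j875:
Numerator: 50 = 50 + j0
Denominator: (j875) + 500 = 500 + j875
|N| = √(50² + 0²) ≈ 50, ∠N ≈ 0.00°
|D| = √(500² + 875²) ≈ 1007.8, ∠D ≈ 60.26°
|H| = 50 / 1007.8 ≈ 0.049613
Gain = 20 log₁₀(0.049613) ≈ -26.09 dB
∠H = 0.00° − 60.26° = -60.26°

-26.1 dB, -60.3°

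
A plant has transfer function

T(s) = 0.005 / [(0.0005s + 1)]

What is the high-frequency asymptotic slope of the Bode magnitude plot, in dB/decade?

Each pole contributes −20 dB/decade at high frequency; each zero contributes +20 dB/decade.
Net: 0 zero(s) − 1 pole(s) → -20 dB/decade.

-20 dB/decade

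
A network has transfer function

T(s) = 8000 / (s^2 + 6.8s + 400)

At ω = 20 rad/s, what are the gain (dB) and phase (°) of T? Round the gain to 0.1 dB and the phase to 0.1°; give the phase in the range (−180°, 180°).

35.4 dB, -90.0°

At s = jω = j20:
quadratic: (j20)² + 6.8·j20 + 400 = 0 + j136 → |·| ≈ 136, ∠ ≈ 90.00°
|T| = 8000 / 136 ≈ 58.824
Gain = 20 log₁₀(58.824) ≈ 35.39 dB
∠T = 0.00° − 90.00° = -90.00°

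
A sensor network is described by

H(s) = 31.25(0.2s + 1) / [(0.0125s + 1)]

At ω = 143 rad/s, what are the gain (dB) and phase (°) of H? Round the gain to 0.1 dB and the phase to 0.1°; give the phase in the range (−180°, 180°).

52.8 dB, 27.2°

At ω = 143 rad/s:
zero (1 + j143·0.2) = 1 + j28.6 → |·| ≈ 28.617, ∠ ≈ 88.00°
pole (1 + j143·0.0125) = 1 + j1.7875 → |·| ≈ 2.0482, ∠ ≈ 60.78°
|H| = 31.25 · 28.617 / (2.0482) ≈ 436.62
Gain = 20 log₁₀(436.62) ≈ 52.80 dB
∠H = (88.00°) − (60.78°) = 27.22°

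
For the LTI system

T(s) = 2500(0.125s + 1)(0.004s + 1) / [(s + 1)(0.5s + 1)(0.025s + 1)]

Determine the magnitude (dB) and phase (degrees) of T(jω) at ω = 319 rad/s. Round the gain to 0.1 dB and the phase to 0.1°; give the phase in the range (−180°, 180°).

-8.1 dB, -121.8°

At ω = 319 rad/s:
zero (1 + j319·0.125) = 1 + j39.875 → |·| ≈ 39.888, ∠ ≈ 88.56°
zero (1 + j319·0.004) = 1 + j1.276 → |·| ≈ 1.6212, ∠ ≈ 51.91°
pole (1 + j319·1) = 1 + j319 → |·| ≈ 319, ∠ ≈ 89.82°
pole (1 + j319·0.5) = 1 + j159.5 → |·| ≈ 159.5, ∠ ≈ 89.64°
pole (1 + j319·0.025) = 1 + j7.975 → |·| ≈ 8.0375, ∠ ≈ 82.85°
|T| = 2500 · 39.888 · 1.6212 / (319 · 159.5 · 8.0375) ≈ 0.39532
Gain = 20 log₁₀(0.39532) ≈ -8.06 dB
∠T = (88.56° + 51.91°) − (89.82° + 89.64° + 82.85°) = -121.84°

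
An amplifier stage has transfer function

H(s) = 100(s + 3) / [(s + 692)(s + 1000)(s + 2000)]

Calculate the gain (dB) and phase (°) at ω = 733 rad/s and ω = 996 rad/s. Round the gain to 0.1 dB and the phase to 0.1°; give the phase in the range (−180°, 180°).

ω = 733: -91.2 dB, -13.3°; ω = 996: -91.7 dB, -36.7°

At s = jω = j733:
zero (s+3): 3 + j733 → |·| = √(3²+733²) = √537298 ≈ 733.01, ∠ = arctan(733/3) ≈ 89.77°
pole (s+692): 692 + j733 → |·| = √(692²+733²) = √1016153 ≈ 1008, ∠ = arctan(733/692) ≈ 46.65°
pole (s+1000): 1000 + j733 → |·| = √(1000²+733²) = √1537289 ≈ 1239.9, ∠ = arctan(733/1000) ≈ 36.24°
pole (s+2000): 2000 + j733 → |·| = √(2000²+733²) = √4537289 ≈ 2130.1, ∠ = arctan(733/2000) ≈ 20.13°
|H| = 100 · 733.01 / 2.6622e+09 ≈ 2.7534e-05
Gain = 20 log₁₀(2.7534e-05) ≈ -91.20 dB
∠H = 89.77° − 103.02° = -13.25°

At s = jω = j996:
zero (s+3): 3 + j996 → |·| = √(3²+996²) = √992025 ≈ 996, ∠ = arctan(996/3) ≈ 89.83°
pole (s+692): 692 + j996 → |·| = √(692²+996²) = √1470880 ≈ 1212.8, ∠ = arctan(996/692) ≈ 55.21°
pole (s+1000): 1000 + j996 → |·| = √(1000²+996²) = √1992016 ≈ 1411.4, ∠ = arctan(996/1000) ≈ 44.89°
pole (s+2000): 2000 + j996 → |·| = √(2000²+996²) = √4992016 ≈ 2234.3, ∠ = arctan(996/2000) ≈ 26.47°
|H| = 100 · 996 / 3.8246e+09 ≈ 2.6042e-05
Gain = 20 log₁₀(2.6042e-05) ≈ -91.69 dB
∠H = 89.83° − 126.57° = -36.74°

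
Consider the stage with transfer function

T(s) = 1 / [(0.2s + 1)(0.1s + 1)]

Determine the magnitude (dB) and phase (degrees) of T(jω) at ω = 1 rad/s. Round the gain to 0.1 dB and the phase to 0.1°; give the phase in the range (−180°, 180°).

-0.2 dB, -17.0°

At ω = 1 rad/s:
pole (1 + j1·0.2) = 1 + j0.2 → |·| ≈ 1.0198, ∠ ≈ 11.31°
pole (1 + j1·0.1) = 1 + j0.1 → |·| ≈ 1.005, ∠ ≈ 5.71°
|T| = 1 · 1 / (1.0198 · 1.005) ≈ 0.97571
Gain = 20 log₁₀(0.97571) ≈ -0.21 dB
∠T = (0°) − (11.31° + 5.71°) = -17.02°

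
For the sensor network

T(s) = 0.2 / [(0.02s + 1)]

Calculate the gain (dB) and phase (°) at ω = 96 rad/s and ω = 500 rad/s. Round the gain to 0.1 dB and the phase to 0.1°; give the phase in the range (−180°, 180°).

At ω = 96 rad/s:
pole (1 + j96·0.02) = 1 + j1.92 → |·| ≈ 2.1648, ∠ ≈ 62.49°
|T| = 0.2 · 1 / (2.1648) ≈ 0.092387
Gain = 20 log₁₀(0.092387) ≈ -20.69 dB
∠T = (0°) − (62.49°) = -62.49°

At ω = 500 rad/s:
pole (1 + j500·0.02) = 1 + j10 → |·| ≈ 10.05, ∠ ≈ 84.29°
|T| = 0.2 · 1 / (10.05) ≈ 0.0199
Gain = 20 log₁₀(0.0199) ≈ -34.02 dB
∠T = (0°) − (84.29°) = -84.29°

ω = 96: -20.7 dB, -62.5°; ω = 500: -34.0 dB, -84.3°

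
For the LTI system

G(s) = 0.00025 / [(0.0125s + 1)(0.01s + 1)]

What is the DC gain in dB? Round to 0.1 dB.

G(0) = 0.00025 · 1 / 1 = 0.00025
20 log₁₀(0.00025) ≈ -72.04 dB

-72.0 dB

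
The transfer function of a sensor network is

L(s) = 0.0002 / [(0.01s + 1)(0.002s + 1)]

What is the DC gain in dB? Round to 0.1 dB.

L(0) = 0.0002 · 1 / 1 = 0.0002
20 log₁₀(0.0002) ≈ -73.98 dB

-74.0 dB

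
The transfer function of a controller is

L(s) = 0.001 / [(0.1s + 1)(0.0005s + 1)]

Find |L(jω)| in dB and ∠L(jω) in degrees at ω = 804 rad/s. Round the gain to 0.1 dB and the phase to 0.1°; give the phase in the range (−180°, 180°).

-98.8 dB, -111.2°

At ω = 804 rad/s:
pole (1 + j804·0.1) = 1 + j80.4 → |·| ≈ 80.406, ∠ ≈ 89.29°
pole (1 + j804·0.0005) = 1 + j0.402 → |·| ≈ 1.0778, ∠ ≈ 21.90°
|L| = 0.001 · 1 / (80.406 · 1.0778) ≈ 1.1539e-05
Gain = 20 log₁₀(1.1539e-05) ≈ -98.76 dB
∠L = (0°) − (89.29° + 21.90°) = -111.19°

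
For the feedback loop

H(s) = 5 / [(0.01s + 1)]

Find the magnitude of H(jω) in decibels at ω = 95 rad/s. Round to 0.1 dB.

At ω = 95 rad/s:
pole (1 + j95·0.01) = 1 + j0.95 → |·| ≈ 1.3793, ∠ ≈ 43.53°
|H| = 5 · 1 / (1.3793) ≈ 3.625
Gain = 20 log₁₀(3.625) ≈ 11.19 dB

11.2 dB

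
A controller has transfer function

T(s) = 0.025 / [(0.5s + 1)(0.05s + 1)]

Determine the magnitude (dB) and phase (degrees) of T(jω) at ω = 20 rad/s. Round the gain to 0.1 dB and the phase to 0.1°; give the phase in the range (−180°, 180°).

At ω = 20 rad/s:
pole (1 + j20·0.5) = 1 + j10 → |·| ≈ 10.05, ∠ ≈ 84.29°
pole (1 + j20·0.05) = 1 + j1 → |·| ≈ 1.4142, ∠ ≈ 45.00°
|T| = 0.025 · 1 / (10.05 · 1.4142) ≈ 0.001759
Gain = 20 log₁₀(0.001759) ≈ -55.09 dB
∠T = (0°) − (84.29° + 45.00°) = -129.29°

-55.1 dB, -129.3°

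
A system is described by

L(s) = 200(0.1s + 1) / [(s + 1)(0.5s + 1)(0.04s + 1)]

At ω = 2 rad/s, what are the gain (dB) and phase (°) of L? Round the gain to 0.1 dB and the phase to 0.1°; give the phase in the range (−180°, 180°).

At ω = 2 rad/s:
zero (1 + j2·0.1) = 1 + j0.2 → |·| ≈ 1.0198, ∠ ≈ 11.31°
pole (1 + j2·1) = 1 + j2 → |·| ≈ 2.2361, ∠ ≈ 63.43°
pole (1 + j2·0.5) = 1 + j1 → |·| ≈ 1.4142, ∠ ≈ 45.00°
pole (1 + j2·0.04) = 1 + j0.08 → |·| ≈ 1.0032, ∠ ≈ 4.57°
|L| = 200 · 1.0198 / (2.2361 · 1.4142 · 1.0032) ≈ 64.292
Gain = 20 log₁₀(64.292) ≈ 36.16 dB
∠L = (11.31°) − (63.43° + 45.00° + 4.57°) = -101.69°

36.2 dB, -101.7°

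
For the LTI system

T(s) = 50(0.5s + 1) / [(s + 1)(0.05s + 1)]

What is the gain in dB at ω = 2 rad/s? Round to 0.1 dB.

30.0 dB

At ω = 2 rad/s:
zero (1 + j2·0.5) = 1 + j1 → |·| ≈ 1.4142, ∠ ≈ 45.00°
pole (1 + j2·1) = 1 + j2 → |·| ≈ 2.2361, ∠ ≈ 63.43°
pole (1 + j2·0.05) = 1 + j0.1 → |·| ≈ 1.005, ∠ ≈ 5.71°
|T| = 50 · 1.4142 / (2.2361 · 1.005) ≈ 31.465
Gain = 20 log₁₀(31.465) ≈ 29.96 dB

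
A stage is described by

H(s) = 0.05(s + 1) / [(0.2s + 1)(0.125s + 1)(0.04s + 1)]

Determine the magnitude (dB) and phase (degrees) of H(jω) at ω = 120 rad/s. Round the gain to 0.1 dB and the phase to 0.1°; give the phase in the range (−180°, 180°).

-49.4 dB, -162.5°

At ω = 120 rad/s:
zero (1 + j120·1) = 1 + j120 → |·| ≈ 120, ∠ ≈ 89.52°
pole (1 + j120·0.2) = 1 + j24 → |·| ≈ 24.021, ∠ ≈ 87.61°
pole (1 + j120·0.125) = 1 + j15 → |·| ≈ 15.033, ∠ ≈ 86.19°
pole (1 + j120·0.04) = 1 + j4.8 → |·| ≈ 4.9031, ∠ ≈ 78.23°
|H| = 0.05 · 120 / (24.021 · 15.033 · 4.9031) ≈ 0.0033888
Gain = 20 log₁₀(0.0033888) ≈ -49.40 dB
∠H = (89.52°) − (87.61° + 86.19° + 78.23°) = -162.51°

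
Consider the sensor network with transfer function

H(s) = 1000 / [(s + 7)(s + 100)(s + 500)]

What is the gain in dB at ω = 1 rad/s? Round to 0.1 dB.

-51.0 dB

At s = jω = j1:
pole (s+7): 7 + j1 → |·| = √(7²+1²) = √50 ≈ 7.0711, ∠ = arctan(1/7) ≈ 8.13°
pole (s+100): 100 + j1 → |·| = √(100²+1²) = √10001 ≈ 100, ∠ = arctan(1/100) ≈ 0.57°
pole (s+500): 500 + j1 → |·| = √(500²+1²) = √250001 ≈ 500, ∠ = arctan(1/500) ≈ 0.11°
|H| = 1000 / 3.5356e+05 ≈ 0.0028284
Gain = 20 log₁₀(0.0028284) ≈ -50.97 dB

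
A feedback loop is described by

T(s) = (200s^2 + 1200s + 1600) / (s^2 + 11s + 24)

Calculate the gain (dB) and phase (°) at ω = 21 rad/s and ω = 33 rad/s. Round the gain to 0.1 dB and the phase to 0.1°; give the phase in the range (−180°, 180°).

Substitute s = j21:
Numerator: 200(j21)^2 + 1200(j21) + 1600 = -86600 + j25200
Denominator: (j21)^2 + 11(j21) + 24 = -417 + j231
|N| = √(86600² + 25200²) ≈ 90192, ∠N ≈ 163.78°
|D| = √(417² + 231²) ≈ 476.71, ∠D ≈ 151.02°
|T| = 90192 / 476.71 ≈ 189.2
Gain = 20 log₁₀(189.2) ≈ 45.54 dB
∠T = 163.78° − 151.02° = 12.76°

Substitute s = j33:
Numerator: 200(j33)^2 + 1200(j33) + 1600 = -216200 + j39600
Denominator: (j33)^2 + 11(j33) + 24 = -1065 + j363
|N| = √(216200² + 39600²) ≈ 2.198e+05, ∠N ≈ 169.62°
|D| = √(1065² + 363²) ≈ 1125.2, ∠D ≈ 161.18°
|T| = 2.198e+05 / 1125.2 ≈ 195.34
Gain = 20 log₁₀(195.34) ≈ 45.82 dB
∠T = 169.62° − 161.18° = 8.44°

ω = 21: 45.5 dB, 12.8°; ω = 33: 45.8 dB, 8.4°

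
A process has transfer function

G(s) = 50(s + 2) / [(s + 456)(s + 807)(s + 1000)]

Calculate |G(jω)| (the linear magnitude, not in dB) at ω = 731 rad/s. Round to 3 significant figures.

At s = jω = j731:
zero (s+2): 2 + j731 → |·| = √(2²+731²) = √534365 ≈ 731, ∠ = arctan(731/2) ≈ 89.84°
pole (s+456): 456 + j731 → |·| = √(456²+731²) = √742297 ≈ 861.57, ∠ = arctan(731/456) ≈ 58.04°
pole (s+807): 807 + j731 → |·| = √(807²+731²) = √1185610 ≈ 1088.9, ∠ = arctan(731/807) ≈ 42.17°
pole (s+1000): 1000 + j731 → |·| = √(1000²+731²) = √1534361 ≈ 1238.7, ∠ = arctan(731/1000) ≈ 36.17°
|G| = 50 · 731 / 1.1621e+09 ≈ 3.1452e-05

3.15e-05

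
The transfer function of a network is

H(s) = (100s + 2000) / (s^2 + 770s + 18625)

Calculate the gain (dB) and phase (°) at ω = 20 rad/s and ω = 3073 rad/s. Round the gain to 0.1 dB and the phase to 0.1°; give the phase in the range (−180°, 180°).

Substitute s = j20:
Numerator: 100(j20) + 2000 = 2000 + j2000
Denominator: (j20)^2 + 770(j20) + 18625 = 18225 + j15400
|N| = √(2000² + 2000²) ≈ 2828.4, ∠N ≈ 45.00°
|D| = √(18225² + 15400²) ≈ 23860, ∠D ≈ 40.20°
|H| = 2828.4 / 23860 ≈ 0.11854
Gain = 20 log₁₀(0.11854) ≈ -18.52 dB
∠H = 45.00° − 40.20° = 4.80°

Substitute s = j3073:
Numerator: 100(j3073) + 2000 = 2000 + j307300
Denominator: (j3073)^2 + 770(j3073) + 18625 = -9424704 + j2366210
|N| = √(2000² + 307300²) ≈ 3.0731e+05, ∠N ≈ 89.63°
|D| = √(9424704² + 2366210²) ≈ 9.7172e+06, ∠D ≈ 165.91°
|H| = 3.0731e+05 / 9.7172e+06 ≈ 0.031625
Gain = 20 log₁₀(0.031625) ≈ -30.00 dB
∠H = 89.63° − 165.91° = -76.28°

ω = 20: -18.5 dB, 4.8°; ω = 3073: -30.0 dB, -76.3°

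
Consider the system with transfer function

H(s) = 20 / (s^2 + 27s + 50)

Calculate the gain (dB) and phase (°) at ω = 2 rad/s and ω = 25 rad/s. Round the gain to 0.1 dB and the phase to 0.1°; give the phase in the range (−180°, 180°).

Substitute s = j2:
Numerator: 20 = 20 + j0
Denominator: (j2)^2 + 27(j2) + 50 = 46 + j54
|N| = √(20² + 0²) ≈ 20, ∠N ≈ 0.00°
|D| = √(46² + 54²) ≈ 70.937, ∠D ≈ 49.57°
|H| = 20 / 70.937 ≈ 0.28194
Gain = 20 log₁₀(0.28194) ≈ -11.00 dB
∠H = 0.00° − 49.57° = -49.57°

Substitute s = j25:
Numerator: 20 = 20 + j0
Denominator: (j25)^2 + 27(j25) + 50 = -575 + j675
|N| = √(20² + 0²) ≈ 20, ∠N ≈ 0.00°
|D| = √(575² + 675²) ≈ 886.71, ∠D ≈ 130.43°
|H| = 20 / 886.71 ≈ 0.022555
Gain = 20 log₁₀(0.022555) ≈ -32.94 dB
∠H = 0.00° − 130.43° = -130.43°

ω = 2: -11.0 dB, -49.6°; ω = 25: -32.9 dB, -130.4°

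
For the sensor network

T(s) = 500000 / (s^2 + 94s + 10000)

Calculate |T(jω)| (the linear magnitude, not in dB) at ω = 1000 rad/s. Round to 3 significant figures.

At s = jω = j1000:
quadratic: (j1000)² + 94·j1000 + 10000 = -990000 + j94000 → |·| ≈ 9.9445e+05, ∠ ≈ 174.58°
|T| = 500000 / 9.9445e+05 ≈ 0.50279

0.503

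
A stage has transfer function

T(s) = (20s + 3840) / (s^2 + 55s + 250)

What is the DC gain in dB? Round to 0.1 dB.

23.7 dB

T(0) = 3840 / 250 = 15.36
20 log₁₀(15.36) ≈ 23.73 dB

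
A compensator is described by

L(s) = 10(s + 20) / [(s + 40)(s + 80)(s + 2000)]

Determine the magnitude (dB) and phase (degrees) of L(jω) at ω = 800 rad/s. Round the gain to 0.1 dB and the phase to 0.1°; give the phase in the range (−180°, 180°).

-104.8 dB, -104.7°

At s = jω = j800:
zero (s+20): 20 + j800 → |·| = √(20²+800²) = √640400 ≈ 800.25, ∠ = arctan(800/20) ≈ 88.57°
pole (s+40): 40 + j800 → |·| = √(40²+800²) = √641600 ≈ 801, ∠ = arctan(800/40) ≈ 87.14°
pole (s+80): 80 + j800 → |·| = √(80²+800²) = √646400 ≈ 803.99, ∠ = arctan(800/80) ≈ 84.29°
pole (s+2000): 2000 + j800 → |·| = √(2000²+800²) = √4640000 ≈ 2154.1, ∠ = arctan(800/2000) ≈ 21.80°
|L| = 10 · 800.25 / 1.3872e+09 ≈ 5.7688e-06
Gain = 20 log₁₀(5.7688e-06) ≈ -104.78 dB
∠L = 88.57° − 193.23° = -104.66°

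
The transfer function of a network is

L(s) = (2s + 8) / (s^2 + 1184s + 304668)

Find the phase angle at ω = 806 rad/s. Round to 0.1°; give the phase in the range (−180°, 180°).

Substitute s = j806:
Numerator: 2(j806) + 8 = 8 + j1612
Denominator: (j806)^2 + 1184(j806) + 304668 = -344968 + j954304
|N| = √(8² + 1612²) ≈ 1612, ∠N ≈ 89.72°
|D| = √(344968² + 954304²) ≈ 1.0147e+06, ∠D ≈ 109.87°
∠L = 89.72° − 109.87° = -20.15°

-20.2°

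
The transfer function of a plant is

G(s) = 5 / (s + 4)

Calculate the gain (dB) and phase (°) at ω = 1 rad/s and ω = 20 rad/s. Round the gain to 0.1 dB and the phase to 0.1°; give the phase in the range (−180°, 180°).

At s = jω = j1:
pole (s+4): 4 + j1 → |·| = √(4²+1²) = √17 ≈ 4.1231, ∠ = arctan(1/4) ≈ 14.04°
|G| = 5 / 4.1231 ≈ 1.2127
Gain = 20 log₁₀(1.2127) ≈ 1.68 dB
∠G = 0.00° − 14.04° = -14.04°

At s = jω = j20:
pole (s+4): 4 + j20 → |·| = √(4²+20²) = √416 ≈ 20.396, ∠ = arctan(20/4) ≈ 78.69°
|G| = 5 / 20.396 ≈ 0.24515
Gain = 20 log₁₀(0.24515) ≈ -12.21 dB
∠G = 0.00° − 78.69° = -78.69°

ω = 1: 1.7 dB, -14.0°; ω = 20: -12.2 dB, -78.7°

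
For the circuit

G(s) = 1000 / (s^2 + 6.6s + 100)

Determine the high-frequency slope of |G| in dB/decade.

Each pole contributes −20 dB/decade at high frequency; each zero contributes +20 dB/decade.
Net: 0 zero(s) − 2 pole(s) → -40 dB/decade.

-40 dB/decade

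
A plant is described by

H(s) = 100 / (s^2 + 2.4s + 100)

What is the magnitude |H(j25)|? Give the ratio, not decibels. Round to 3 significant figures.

0.189

At s = jω = j25:
quadratic: (j25)² + 2.4·j25 + 100 = -525 + j60 → |·| ≈ 528.42, ∠ ≈ 173.48°
|H| = 100 / 528.42 ≈ 0.18924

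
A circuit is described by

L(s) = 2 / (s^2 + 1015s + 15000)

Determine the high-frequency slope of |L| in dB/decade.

Each pole contributes −20 dB/decade at high frequency; each zero contributes +20 dB/decade.
Net: 0 zero(s) − 2 pole(s) → -40 dB/decade.

-40 dB/decade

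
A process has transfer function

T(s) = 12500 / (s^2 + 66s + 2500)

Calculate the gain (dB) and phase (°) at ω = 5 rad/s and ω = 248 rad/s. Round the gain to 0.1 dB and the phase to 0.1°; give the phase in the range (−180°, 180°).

ω = 5: 14.0 dB, -7.6°; ω = 248: -13.8 dB, -164.5°

At s = jω = j5:
quadratic: (j5)² + 66·j5 + 2500 = 2475 + j330 → |·| ≈ 2496.9, ∠ ≈ 7.59°
|T| = 12500 / 2496.9 ≈ 5.0062
Gain = 20 log₁₀(5.0062) ≈ 13.99 dB
∠T = 0.00° − 7.59° = -7.59°

At s = jω = j248:
quadratic: (j248)² + 66·j248 + 2500 = -59004 + j16368 → |·| ≈ 61232, ∠ ≈ 164.50°
|T| = 12500 / 61232 ≈ 0.20414
Gain = 20 log₁₀(0.20414) ≈ -13.80 dB
∠T = 0.00° − 164.50° = -164.50°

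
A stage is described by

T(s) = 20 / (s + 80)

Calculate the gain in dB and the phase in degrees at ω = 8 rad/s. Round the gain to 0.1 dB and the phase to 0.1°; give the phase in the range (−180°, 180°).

-12.1 dB, -5.7°

Substitute s = j8:
Numerator: 20 = 20 + j0
Denominator: (j8) + 80 = 80 + j8
|N| = √(20² + 0²) ≈ 20, ∠N ≈ 0.00°
|D| = √(80² + 8²) ≈ 80.399, ∠D ≈ 5.71°
|T| = 20 / 80.399 ≈ 0.24876
Gain = 20 log₁₀(0.24876) ≈ -12.08 dB
∠T = 0.00° − 5.71° = -5.71°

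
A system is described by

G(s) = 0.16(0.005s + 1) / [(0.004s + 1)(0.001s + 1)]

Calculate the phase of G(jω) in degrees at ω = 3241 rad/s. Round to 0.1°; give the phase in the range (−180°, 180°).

At ω = 3241 rad/s:
zero (1 + j3241·0.005) = 1 + j16.205 → |·| ≈ 16.236, ∠ ≈ 86.47°
pole (1 + j3241·0.004) = 1 + j12.964 → |·| ≈ 13.003, ∠ ≈ 85.59°
pole (1 + j3241·0.001) = 1 + j3.241 → |·| ≈ 3.3918, ∠ ≈ 72.85°
∠G = (86.47°) − (85.59° + 72.85°) = -71.97°

-72.0°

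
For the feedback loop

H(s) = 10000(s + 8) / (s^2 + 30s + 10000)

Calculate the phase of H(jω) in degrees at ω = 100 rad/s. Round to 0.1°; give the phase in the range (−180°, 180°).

-4.6°

At s = jω = j100:
zero (s+8): 8 + j100 → |·| = √(8²+100²) = √10064 ≈ 100.32, ∠ = arctan(100/8) ≈ 85.43°
quadratic: (j100)² + 30·j100 + 10000 = 0 + j3000 → |·| ≈ 3000, ∠ ≈ 90.00°
∠H = 85.43° − 90.00° = -4.57°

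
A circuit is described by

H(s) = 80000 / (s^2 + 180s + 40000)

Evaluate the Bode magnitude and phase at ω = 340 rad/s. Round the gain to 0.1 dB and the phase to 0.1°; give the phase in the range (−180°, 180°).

At s = jω = j340:
quadratic: (j340)² + 180·j340 + 40000 = -75600 + j61200 → |·| ≈ 97267, ∠ ≈ 141.01°
|H| = 80000 / 97267 ≈ 0.82248
Gain = 20 log₁₀(0.82248) ≈ -1.70 dB
∠H = 0.00° − 141.01° = -141.01°

-1.7 dB, -141.0°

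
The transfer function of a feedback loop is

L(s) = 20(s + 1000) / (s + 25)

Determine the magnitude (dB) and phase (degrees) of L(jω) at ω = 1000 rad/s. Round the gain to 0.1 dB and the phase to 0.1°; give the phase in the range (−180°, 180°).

At s = jω = j1000:
zero (s+1000): 1000 + j1000 → |·| = √(1000²+1000²) = √2000000 ≈ 1414.2, ∠ = arctan(1000/1000) ≈ 45.00°
pole (s+25): 25 + j1000 → |·| = √(25²+1000²) = √1000625 ≈ 1000.3, ∠ = arctan(1000/25) ≈ 88.57°
|L| = 20 · 1414.2 / 1000.3 ≈ 28.276
Gain = 20 log₁₀(28.276) ≈ 29.03 dB
∠L = 45.00° − 88.57° = -43.57°

29.0 dB, -43.6°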